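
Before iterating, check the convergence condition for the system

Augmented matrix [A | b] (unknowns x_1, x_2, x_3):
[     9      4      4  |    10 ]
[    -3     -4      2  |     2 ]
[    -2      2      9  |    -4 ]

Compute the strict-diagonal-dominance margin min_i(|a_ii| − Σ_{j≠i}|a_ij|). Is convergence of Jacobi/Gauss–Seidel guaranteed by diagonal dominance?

-1

row 1: |9| − (4+4) = 1
row 2: |-4| − (3+2) = -1
row 3: |9| − (2+2) = 5
minimum over rows = -1 → not strictly diagonally dominant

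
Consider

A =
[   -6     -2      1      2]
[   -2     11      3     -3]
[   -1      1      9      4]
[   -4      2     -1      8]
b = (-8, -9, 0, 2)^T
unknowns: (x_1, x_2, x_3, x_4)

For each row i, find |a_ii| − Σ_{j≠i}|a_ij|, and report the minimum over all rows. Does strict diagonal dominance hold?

1

row 1: |-6| − (2+1+2) = 1
row 2: |11| − (2+3+3) = 3
row 3: |9| − (1+1+4) = 3
row 4: |8| − (4+2+1) = 1
minimum over rows = 1 → strictly diagonally dominant (convergence guaranteed)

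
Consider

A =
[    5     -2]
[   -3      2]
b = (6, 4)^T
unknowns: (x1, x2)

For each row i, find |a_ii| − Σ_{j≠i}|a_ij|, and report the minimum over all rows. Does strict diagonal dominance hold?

-1

row 1: |5| − (2) = 3
row 2: |2| − (3) = -1
minimum over rows = -1 → not strictly diagonally dominant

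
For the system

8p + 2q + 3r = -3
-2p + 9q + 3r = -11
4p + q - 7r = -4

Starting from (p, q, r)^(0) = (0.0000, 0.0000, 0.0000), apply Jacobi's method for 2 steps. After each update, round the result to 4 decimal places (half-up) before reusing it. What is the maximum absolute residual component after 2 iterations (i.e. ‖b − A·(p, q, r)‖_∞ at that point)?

Iteration 1:
  p = (-3 - (2)·0.0000 - (3)·0.0000) / (8) = -0.3750
  q = (-11 - (-2)·0.0000 - (3)·0.0000) / (9) = -1.2222
  r = (-4 - (4)·0.0000 - (1)·0.0000) / (-7) = 0.5714
Iteration 2:
  p = (-3 - (2)·-1.2222 - (3)·0.5714) / (8) = -0.2837
  q = (-11 - (-2)·-0.3750 - (3)·0.5714) / (9) = -1.4960
  r = (-4 - (4)·-0.3750 - (1)·-1.2222) / (-7) = 0.1825
Residual b − A·x = (1.7141, 1.3491, -0.0917); ∞-norm = 1.7141

1.7141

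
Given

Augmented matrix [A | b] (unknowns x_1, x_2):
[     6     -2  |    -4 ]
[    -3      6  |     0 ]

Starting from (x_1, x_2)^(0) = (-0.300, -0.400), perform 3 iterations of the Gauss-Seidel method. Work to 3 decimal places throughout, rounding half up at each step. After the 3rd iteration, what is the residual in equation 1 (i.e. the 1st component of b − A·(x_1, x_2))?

0.000

Iteration 1:
  x_1 = (-4 - (-2)·-0.400) / (6) = -0.800
  x_2 = (0 - (-3)·-0.800) / (6) = -0.400
Iteration 2:
  x_1 = (-4 - (-2)·-0.400) / (6) = -0.800
  x_2 = (0 - (-3)·-0.800) / (6) = -0.400
Iteration 3:
  x_1 = (-4 - (-2)·-0.400) / (6) = -0.800
  x_2 = (0 - (-3)·-0.800) / (6) = -0.400
Residual b − A·x = (0.000, 0.000)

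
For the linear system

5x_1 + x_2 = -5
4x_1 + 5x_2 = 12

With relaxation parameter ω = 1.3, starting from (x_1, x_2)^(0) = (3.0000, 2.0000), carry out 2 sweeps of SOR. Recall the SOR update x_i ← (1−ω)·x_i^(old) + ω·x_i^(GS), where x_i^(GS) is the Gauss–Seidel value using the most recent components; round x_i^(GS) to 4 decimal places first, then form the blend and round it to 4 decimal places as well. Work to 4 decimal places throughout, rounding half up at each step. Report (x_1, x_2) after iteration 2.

(-1.8747, 3.4651)

Iteration 1:
  x_1: GS value = (-5 - (1)·2.0000) / (5) = -1.4000;  x_1 ← (1−ω)·3.0000 + ω·-1.4000 = -2.7200
  x_2: GS value = (12 - (4)·-2.7200) / (5) = 4.5760;  x_2 ← (1−ω)·2.0000 + ω·4.5760 = 5.3488
Iteration 2:
  x_1: GS value = (-5 - (1)·5.3488) / (5) = -2.0698;  x_1 ← (1−ω)·-2.7200 + ω·-2.0698 = -1.8747
  x_2: GS value = (12 - (4)·-1.8747) / (5) = 3.8998;  x_2 ← (1−ω)·5.3488 + ω·3.8998 = 3.4651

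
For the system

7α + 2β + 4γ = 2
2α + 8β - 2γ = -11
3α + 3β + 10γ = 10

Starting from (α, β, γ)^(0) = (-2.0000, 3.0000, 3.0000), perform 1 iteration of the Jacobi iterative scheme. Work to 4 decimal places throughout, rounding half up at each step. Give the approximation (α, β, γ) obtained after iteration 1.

Iteration 1:
  α = (2 - (2)·3.0000 - (4)·3.0000) / (7) = -2.2857
  β = (-11 - (2)·-2.0000 - (-2)·3.0000) / (8) = -0.1250
  γ = (10 - (3)·-2.0000 - (3)·3.0000) / (10) = 0.7000

(-2.2857, -0.1250, 0.7000)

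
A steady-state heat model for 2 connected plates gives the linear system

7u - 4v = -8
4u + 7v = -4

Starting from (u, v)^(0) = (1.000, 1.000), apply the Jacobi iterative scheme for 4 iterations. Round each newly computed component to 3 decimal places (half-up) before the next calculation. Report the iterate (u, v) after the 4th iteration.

Iteration 1:
  u = (-8 - (-4)·1.000) / (7) = -0.571
  v = (-4 - (4)·1.000) / (7) = -1.143
Iteration 2:
  u = (-8 - (-4)·-1.143) / (7) = -1.796
  v = (-4 - (4)·-0.571) / (7) = -0.245
Iteration 3:
  u = (-8 - (-4)·-0.245) / (7) = -1.283
  v = (-4 - (4)·-1.796) / (7) = 0.455
Iteration 4:
  u = (-8 - (-4)·0.455) / (7) = -0.883
  v = (-4 - (4)·-1.283) / (7) = 0.162

(-0.883, 0.162)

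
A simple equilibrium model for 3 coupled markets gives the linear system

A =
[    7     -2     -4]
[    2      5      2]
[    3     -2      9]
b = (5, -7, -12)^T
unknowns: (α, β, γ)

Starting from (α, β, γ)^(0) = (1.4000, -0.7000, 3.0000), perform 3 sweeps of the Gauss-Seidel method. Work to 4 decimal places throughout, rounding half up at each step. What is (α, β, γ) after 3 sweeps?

Iteration 1:
  α = (5 - (-2)·-0.7000 - (-4)·3.0000) / (7) = 2.2286
  β = (-7 - (2)·2.2286 - (2)·3.0000) / (5) = -3.4914
  γ = (-12 - (3)·2.2286 - (-2)·-3.4914) / (9) = -2.8521
Iteration 2:
  α = (5 - (-2)·-3.4914 - (-4)·-2.8521) / (7) = -1.9130
  β = (-7 - (2)·-1.9130 - (2)·-2.8521) / (5) = 0.5060
  γ = (-12 - (3)·-1.9130 - (-2)·0.5060) / (9) = -0.5832
Iteration 3:
  α = (5 - (-2)·0.5060 - (-4)·-0.5832) / (7) = 0.5256
  β = (-7 - (2)·0.5256 - (2)·-0.5832) / (5) = -1.3770
  γ = (-12 - (3)·0.5256 - (-2)·-1.3770) / (9) = -1.8145

(0.5256, -1.3770, -1.8145)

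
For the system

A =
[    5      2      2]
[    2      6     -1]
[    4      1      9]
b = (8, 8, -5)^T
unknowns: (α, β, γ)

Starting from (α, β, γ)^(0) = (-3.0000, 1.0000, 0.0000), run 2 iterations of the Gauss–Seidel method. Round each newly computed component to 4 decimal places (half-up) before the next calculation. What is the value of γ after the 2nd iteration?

Iteration 1:
  α = (8 - (2)·1.0000 - (2)·0.0000) / (5) = 1.2000
  β = (8 - (2)·1.2000 - (-1)·0.0000) / (6) = 0.9333
  γ = (-5 - (4)·1.2000 - (1)·0.9333) / (9) = -1.1926
Iteration 2:
  α = (8 - (2)·0.9333 - (2)·-1.1926) / (5) = 1.7037
  β = (8 - (2)·1.7037 - (-1)·-1.1926) / (6) = 0.5667
  γ = (-5 - (4)·1.7037 - (1)·0.5667) / (9) = -1.3757

-1.3757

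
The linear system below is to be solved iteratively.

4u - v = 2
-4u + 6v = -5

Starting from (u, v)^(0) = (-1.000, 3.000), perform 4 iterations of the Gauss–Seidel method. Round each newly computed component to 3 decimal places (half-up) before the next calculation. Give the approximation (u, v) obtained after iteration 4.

Iteration 1:
  u = (2 - (-1)·3.000) / (4) = 1.250
  v = (-5 - (-4)·1.250) / (6) = 0.000
Iteration 2:
  u = (2 - (-1)·0.000) / (4) = 0.500
  v = (-5 - (-4)·0.500) / (6) = -0.500
Iteration 3:
  u = (2 - (-1)·-0.500) / (4) = 0.375
  v = (-5 - (-4)·0.375) / (6) = -0.583
Iteration 4:
  u = (2 - (-1)·-0.583) / (4) = 0.354
  v = (-5 - (-4)·0.354) / (6) = -0.597

(0.354, -0.597)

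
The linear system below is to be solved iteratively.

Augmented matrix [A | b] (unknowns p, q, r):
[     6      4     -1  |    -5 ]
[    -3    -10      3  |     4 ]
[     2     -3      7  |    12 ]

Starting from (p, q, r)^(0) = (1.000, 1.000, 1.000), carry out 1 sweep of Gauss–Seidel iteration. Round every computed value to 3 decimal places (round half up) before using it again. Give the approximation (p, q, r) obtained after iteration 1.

(-1.333, 0.300, 2.224)

Iteration 1:
  p = (-5 - (4)·1.000 - (-1)·1.000) / (6) = -1.333
  q = (4 - (-3)·-1.333 - (3)·1.000) / (-10) = 0.300
  r = (12 - (2)·-1.333 - (-3)·0.300) / (7) = 2.224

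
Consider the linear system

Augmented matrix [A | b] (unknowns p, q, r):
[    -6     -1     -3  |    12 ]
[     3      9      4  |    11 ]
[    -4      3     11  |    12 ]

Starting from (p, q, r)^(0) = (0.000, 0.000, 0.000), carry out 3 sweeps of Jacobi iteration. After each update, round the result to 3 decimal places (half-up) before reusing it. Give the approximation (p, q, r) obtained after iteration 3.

(-2.249, 2.125, -0.292)

Iteration 1:
  p = (12 - (-1)·0.000 - (-3)·0.000) / (-6) = -2.000
  q = (11 - (3)·0.000 - (4)·0.000) / (9) = 1.222
  r = (12 - (-4)·0.000 - (3)·0.000) / (11) = 1.091
Iteration 2:
  p = (12 - (-1)·1.222 - (-3)·1.091) / (-6) = -2.749
  q = (11 - (3)·-2.000 - (4)·1.091) / (9) = 1.404
  r = (12 - (-4)·-2.000 - (3)·1.222) / (11) = 0.030
Iteration 3:
  p = (12 - (-1)·1.404 - (-3)·0.030) / (-6) = -2.249
  q = (11 - (3)·-2.749 - (4)·0.030) / (9) = 2.125
  r = (12 - (-4)·-2.749 - (3)·1.404) / (11) = -0.292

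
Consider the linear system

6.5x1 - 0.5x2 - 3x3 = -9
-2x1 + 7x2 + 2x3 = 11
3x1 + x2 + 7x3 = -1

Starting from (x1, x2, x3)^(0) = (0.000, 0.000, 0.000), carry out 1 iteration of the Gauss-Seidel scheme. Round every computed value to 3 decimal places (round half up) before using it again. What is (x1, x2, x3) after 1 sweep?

Iteration 1:
  x1 = (-9 - (-0.5)·0.000 - (-3)·0.000) / (6.5) = -1.385
  x2 = (11 - (-2)·-1.385 - (2)·0.000) / (7) = 1.176
  x3 = (-1 - (3)·-1.385 - (1)·1.176) / (7) = 0.283

(-1.385, 1.176, 0.283)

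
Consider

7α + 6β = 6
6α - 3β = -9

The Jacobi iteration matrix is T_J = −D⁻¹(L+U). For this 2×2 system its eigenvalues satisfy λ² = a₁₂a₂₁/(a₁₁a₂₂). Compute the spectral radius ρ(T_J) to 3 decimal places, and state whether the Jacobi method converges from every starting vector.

1.309

a₁₂a₂₁/(a₁₁a₂₂) = (6)·(6) / ((7)·(-3)) = -1.714286
ρ = √|-1.714286| = √1.714286 = 1.309
ρ > 1, so Jacobi diverges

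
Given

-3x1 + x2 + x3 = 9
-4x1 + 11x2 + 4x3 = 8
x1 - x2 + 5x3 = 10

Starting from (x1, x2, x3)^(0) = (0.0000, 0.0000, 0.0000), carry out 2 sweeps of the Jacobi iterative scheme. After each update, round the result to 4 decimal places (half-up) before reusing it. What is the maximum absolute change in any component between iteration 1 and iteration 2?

1.8182

Iteration 1:
  x1 = (9 - (1)·0.0000 - (1)·0.0000) / (-3) = -3.0000
  x2 = (8 - (-4)·0.0000 - (4)·0.0000) / (11) = 0.7273
  x3 = (10 - (1)·0.0000 - (-1)·0.0000) / (5) = 2.0000
Iteration 2:
  x1 = (9 - (1)·0.7273 - (1)·2.0000) / (-3) = -2.0909
  x2 = (8 - (-4)·-3.0000 - (4)·2.0000) / (11) = -1.0909
  x3 = (10 - (1)·-3.0000 - (-1)·0.7273) / (5) = 2.7455
Change: (0.9091, -1.8182, 0.7455) → max |·| = 1.8182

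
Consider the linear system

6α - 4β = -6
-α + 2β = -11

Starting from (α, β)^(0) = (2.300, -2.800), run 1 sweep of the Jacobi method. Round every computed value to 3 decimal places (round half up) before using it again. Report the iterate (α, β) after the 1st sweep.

Iteration 1:
  α = (-6 - (-4)·-2.800) / (6) = -2.867
  β = (-11 - (-1)·2.300) / (2) = -4.350

(-2.867, -4.350)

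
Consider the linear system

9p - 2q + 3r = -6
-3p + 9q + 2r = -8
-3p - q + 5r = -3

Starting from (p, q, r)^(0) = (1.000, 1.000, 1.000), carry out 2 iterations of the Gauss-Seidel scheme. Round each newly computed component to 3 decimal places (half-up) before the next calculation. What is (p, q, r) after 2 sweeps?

(-0.524, -0.766, -1.068)

Iteration 1:
  p = (-6 - (-2)·1.000 - (3)·1.000) / (9) = -0.778
  q = (-8 - (-3)·-0.778 - (2)·1.000) / (9) = -1.370
  r = (-3 - (-3)·-0.778 - (-1)·-1.370) / (5) = -1.341
Iteration 2:
  p = (-6 - (-2)·-1.370 - (3)·-1.341) / (9) = -0.524
  q = (-8 - (-3)·-0.524 - (2)·-1.341) / (9) = -0.766
  r = (-3 - (-3)·-0.524 - (-1)·-0.766) / (5) = -1.068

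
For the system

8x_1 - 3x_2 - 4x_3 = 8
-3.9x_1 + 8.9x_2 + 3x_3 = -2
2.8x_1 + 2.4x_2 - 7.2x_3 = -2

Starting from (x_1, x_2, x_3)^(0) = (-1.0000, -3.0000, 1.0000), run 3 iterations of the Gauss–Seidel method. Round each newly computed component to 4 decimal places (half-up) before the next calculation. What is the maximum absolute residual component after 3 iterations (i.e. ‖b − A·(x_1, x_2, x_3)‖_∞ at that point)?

Iteration 1:
  x_1 = (8 - (-3)·-3.0000 - (-4)·1.0000) / (8) = 0.3750
  x_2 = (-2 - (-3.9)·0.3750 - (3)·1.0000) / (8.9) = -0.3975
  x_3 = (-2 - (2.8)·0.3750 - (2.4)·-0.3975) / (-7.2) = 0.2911
Iteration 2:
  x_1 = (8 - (-3)·-0.3975 - (-4)·0.2911) / (8) = 0.9965
  x_2 = (-2 - (-3.9)·0.9965 - (3)·0.2911) / (8.9) = 0.1138
  x_3 = (-2 - (2.8)·0.9965 - (2.4)·0.1138) / (-7.2) = 0.7032
Iteration 3:
  x_1 = (8 - (-3)·0.1138 - (-4)·0.7032) / (8) = 1.3943
  x_2 = (-2 - (-3.9)·1.3943 - (3)·0.7032) / (8.9) = 0.1492
  x_3 = (-2 - (2.8)·1.3943 - (2.4)·0.1492) / (-7.2) = 0.8697
Residual b − A·x = (0.7720, -0.4992, -0.0003); ∞-norm = 0.7720

0.7720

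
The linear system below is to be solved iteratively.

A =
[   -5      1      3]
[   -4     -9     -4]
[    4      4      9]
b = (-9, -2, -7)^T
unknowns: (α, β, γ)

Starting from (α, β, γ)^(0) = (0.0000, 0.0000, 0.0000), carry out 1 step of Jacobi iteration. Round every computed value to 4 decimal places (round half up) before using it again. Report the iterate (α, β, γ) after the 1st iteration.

Iteration 1:
  α = (-9 - (1)·0.0000 - (3)·0.0000) / (-5) = 1.8000
  β = (-2 - (-4)·0.0000 - (-4)·0.0000) / (-9) = 0.2222
  γ = (-7 - (4)·0.0000 - (4)·0.0000) / (9) = -0.7778

(1.8000, 0.2222, -0.7778)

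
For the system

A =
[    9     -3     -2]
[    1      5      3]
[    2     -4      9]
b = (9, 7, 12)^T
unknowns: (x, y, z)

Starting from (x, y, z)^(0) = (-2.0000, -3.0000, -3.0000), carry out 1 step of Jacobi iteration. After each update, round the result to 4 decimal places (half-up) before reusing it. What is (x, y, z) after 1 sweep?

Iteration 1:
  x = (9 - (-3)·-3.0000 - (-2)·-3.0000) / (9) = -0.6667
  y = (7 - (1)·-2.0000 - (3)·-3.0000) / (5) = 3.6000
  z = (12 - (2)·-2.0000 - (-4)·-3.0000) / (9) = 0.4444

(-0.6667, 3.6000, 0.4444)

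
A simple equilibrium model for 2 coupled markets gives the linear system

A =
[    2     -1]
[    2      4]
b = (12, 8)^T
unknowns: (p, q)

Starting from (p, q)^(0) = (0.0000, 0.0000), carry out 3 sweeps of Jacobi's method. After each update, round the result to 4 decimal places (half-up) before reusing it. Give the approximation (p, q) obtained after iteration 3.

(5.5000, -1.5000)

Iteration 1:
  p = (12 - (-1)·0.0000) / (2) = 6.0000
  q = (8 - (2)·0.0000) / (4) = 2.0000
Iteration 2:
  p = (12 - (-1)·2.0000) / (2) = 7.0000
  q = (8 - (2)·6.0000) / (4) = -1.0000
Iteration 3:
  p = (12 - (-1)·-1.0000) / (2) = 5.5000
  q = (8 - (2)·7.0000) / (4) = -1.5000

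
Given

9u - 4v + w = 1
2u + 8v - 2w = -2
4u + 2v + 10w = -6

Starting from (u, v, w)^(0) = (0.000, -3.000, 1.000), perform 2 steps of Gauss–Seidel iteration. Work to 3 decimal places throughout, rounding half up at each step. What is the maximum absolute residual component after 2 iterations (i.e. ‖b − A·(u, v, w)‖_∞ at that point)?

Iteration 1:
  u = (1 - (-4)·-3.000 - (1)·1.000) / (9) = -1.333
  v = (-2 - (2)·-1.333 - (-2)·1.000) / (8) = 0.333
  w = (-6 - (4)·-1.333 - (2)·0.333) / (10) = -0.133
Iteration 2:
  u = (1 - (-4)·0.333 - (1)·-0.133) / (9) = 0.274
  v = (-2 - (2)·0.274 - (-2)·-0.133) / (8) = -0.352
  w = (-6 - (4)·0.274 - (2)·-0.352) / (10) = -0.639
Residual b − A·x = (-2.235, -1.010, -0.002); ∞-norm = 2.235

2.235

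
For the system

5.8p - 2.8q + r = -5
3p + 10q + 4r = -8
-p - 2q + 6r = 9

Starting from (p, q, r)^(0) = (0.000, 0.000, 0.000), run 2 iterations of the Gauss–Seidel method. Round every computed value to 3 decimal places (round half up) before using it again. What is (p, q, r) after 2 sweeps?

(-1.326, -0.873, 0.988)

Iteration 1:
  p = (-5 - (-2.8)·0.000 - (1)·0.000) / (5.8) = -0.862
  q = (-8 - (3)·-0.862 - (4)·0.000) / (10) = -0.541
  r = (9 - (-1)·-0.862 - (-2)·-0.541) / (6) = 1.176
Iteration 2:
  p = (-5 - (-2.8)·-0.541 - (1)·1.176) / (5.8) = -1.326
  q = (-8 - (3)·-1.326 - (4)·1.176) / (10) = -0.873
  r = (9 - (-1)·-1.326 - (-2)·-0.873) / (6) = 0.988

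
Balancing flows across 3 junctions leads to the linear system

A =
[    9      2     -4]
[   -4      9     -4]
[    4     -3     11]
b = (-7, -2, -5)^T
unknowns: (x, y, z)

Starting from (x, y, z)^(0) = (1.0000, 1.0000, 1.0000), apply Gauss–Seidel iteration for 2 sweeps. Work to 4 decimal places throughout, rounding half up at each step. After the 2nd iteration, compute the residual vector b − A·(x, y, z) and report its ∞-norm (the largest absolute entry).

1.1257

Iteration 1:
  x = (-7 - (2)·1.0000 - (-4)·1.0000) / (9) = -0.5556
  y = (-2 - (-4)·-0.5556 - (-4)·1.0000) / (9) = -0.0247
  z = (-5 - (4)·-0.5556 - (-3)·-0.0247) / (11) = -0.2592
Iteration 2:
  x = (-7 - (2)·-0.0247 - (-4)·-0.2592) / (9) = -0.8875
  y = (-2 - (-4)·-0.8875 - (-4)·-0.2592) / (9) = -0.7319
  z = (-5 - (4)·-0.8875 - (-3)·-0.7319) / (11) = -0.3314
Residual b − A·x = (1.1257, -0.2885, -0.0003); ∞-norm = 1.1257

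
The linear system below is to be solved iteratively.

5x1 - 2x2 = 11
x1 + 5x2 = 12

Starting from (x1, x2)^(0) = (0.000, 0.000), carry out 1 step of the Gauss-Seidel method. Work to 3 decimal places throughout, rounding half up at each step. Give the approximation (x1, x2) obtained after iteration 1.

(2.200, 1.960)

Iteration 1:
  x1 = (11 - (-2)·0.000) / (5) = 2.200
  x2 = (12 - (1)·2.200) / (5) = 1.960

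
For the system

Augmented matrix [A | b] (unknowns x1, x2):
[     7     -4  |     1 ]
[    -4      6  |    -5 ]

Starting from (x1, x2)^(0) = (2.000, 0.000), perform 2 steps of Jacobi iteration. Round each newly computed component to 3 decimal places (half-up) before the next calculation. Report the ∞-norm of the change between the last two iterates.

1.238

Iteration 1:
  x1 = (1 - (-4)·0.000) / (7) = 0.143
  x2 = (-5 - (-4)·2.000) / (6) = 0.500
Iteration 2:
  x1 = (1 - (-4)·0.500) / (7) = 0.429
  x2 = (-5 - (-4)·0.143) / (6) = -0.738
Change: (0.286, -1.238) → max |·| = 1.238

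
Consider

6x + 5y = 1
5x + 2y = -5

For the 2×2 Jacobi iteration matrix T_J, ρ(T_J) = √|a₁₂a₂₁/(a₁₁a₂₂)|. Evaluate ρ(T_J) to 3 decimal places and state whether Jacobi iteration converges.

1.443

a₁₂a₂₁/(a₁₁a₂₂) = (5)·(5) / ((6)·(2)) = 2.083333
ρ = √|2.083333| = √2.083333 = 1.443
ρ > 1, so Jacobi diverges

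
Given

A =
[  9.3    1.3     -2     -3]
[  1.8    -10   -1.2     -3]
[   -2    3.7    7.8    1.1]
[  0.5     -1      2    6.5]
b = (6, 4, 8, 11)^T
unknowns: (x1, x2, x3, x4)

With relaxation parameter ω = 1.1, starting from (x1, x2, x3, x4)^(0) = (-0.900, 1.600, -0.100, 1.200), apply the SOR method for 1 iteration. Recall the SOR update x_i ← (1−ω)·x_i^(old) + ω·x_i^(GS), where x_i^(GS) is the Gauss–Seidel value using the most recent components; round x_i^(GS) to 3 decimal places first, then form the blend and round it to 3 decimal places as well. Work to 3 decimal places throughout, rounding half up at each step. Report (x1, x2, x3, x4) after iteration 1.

(0.956, -0.794, 1.636, 0.972)

Iteration 1:
  x1: GS value = (6 - (1.3)·1.600 - (-2)·-0.100 - (-3)·1.200) / (9.3) = 0.787;  x1 ← (1−ω)·-0.900 + ω·0.787 = 0.956
  x2: GS value = (4 - (1.8)·0.956 - (-1.2)·-0.100 - (-3)·1.200) / (-10) = -0.576;  x2 ← (1−ω)·1.600 + ω·-0.576 = -0.794
  x3: GS value = (8 - (-2)·0.956 - (3.7)·-0.794 - (1.1)·1.200) / (7.8) = 1.478;  x3 ← (1−ω)·-0.100 + ω·1.478 = 1.636
  x4: GS value = (11 - (0.5)·0.956 - (-1)·-0.794 - (2)·1.636) / (6.5) = 0.993;  x4 ← (1−ω)·1.200 + ω·0.993 = 0.972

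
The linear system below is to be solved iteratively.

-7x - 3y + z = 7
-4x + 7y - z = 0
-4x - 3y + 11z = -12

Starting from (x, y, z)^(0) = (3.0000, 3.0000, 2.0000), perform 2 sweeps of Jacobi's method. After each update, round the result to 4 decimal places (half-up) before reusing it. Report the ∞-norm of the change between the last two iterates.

Iteration 1:
  x = (7 - (-3)·3.0000 - (1)·2.0000) / (-7) = -2.0000
  y = (0 - (-4)·3.0000 - (-1)·2.0000) / (7) = 2.0000
  z = (-12 - (-4)·3.0000 - (-3)·3.0000) / (11) = 0.8182
Iteration 2:
  x = (7 - (-3)·2.0000 - (1)·0.8182) / (-7) = -1.7403
  y = (0 - (-4)·-2.0000 - (-1)·0.8182) / (7) = -1.0260
  z = (-12 - (-4)·-2.0000 - (-3)·2.0000) / (11) = -1.2727
Change: (0.2597, -3.0260, -2.0909) → max |·| = 3.0260

3.0260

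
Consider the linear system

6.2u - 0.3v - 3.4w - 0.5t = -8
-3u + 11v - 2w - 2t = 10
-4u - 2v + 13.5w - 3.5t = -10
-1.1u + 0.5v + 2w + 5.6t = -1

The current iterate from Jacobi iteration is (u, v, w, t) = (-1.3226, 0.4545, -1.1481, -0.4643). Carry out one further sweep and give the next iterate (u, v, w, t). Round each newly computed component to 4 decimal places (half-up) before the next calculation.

(-1.9354, 0.2552, -1.1857, -0.0689)

One sweep:
  u = (-8 - (-0.3)·0.4545 - (-3.4)·-1.1481 - (-0.5)·-0.4643) / (6.2) = -1.9354
  v = (10 - (-3)·-1.3226 - (-2)·-1.1481 - (-2)·-0.4643) / (11) = 0.2552
  w = (-10 - (-4)·-1.3226 - (-2)·0.4545 - (-3.5)·-0.4643) / (13.5) = -1.1857
  t = (-1 - (-1.1)·-1.3226 - (0.5)·0.4545 - (2)·-1.1481) / (5.6) = -0.0689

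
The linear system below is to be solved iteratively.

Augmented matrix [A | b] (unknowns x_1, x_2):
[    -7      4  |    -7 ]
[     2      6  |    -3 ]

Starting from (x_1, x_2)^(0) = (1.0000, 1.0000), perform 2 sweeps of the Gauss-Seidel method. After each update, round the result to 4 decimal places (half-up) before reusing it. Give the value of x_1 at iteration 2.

0.4150

Iteration 1:
  x_1 = (-7 - (4)·1.0000) / (-7) = 1.5714
  x_2 = (-3 - (2)·1.5714) / (6) = -1.0238
Iteration 2:
  x_1 = (-7 - (4)·-1.0238) / (-7) = 0.4150
  x_2 = (-3 - (2)·0.4150) / (6) = -0.6383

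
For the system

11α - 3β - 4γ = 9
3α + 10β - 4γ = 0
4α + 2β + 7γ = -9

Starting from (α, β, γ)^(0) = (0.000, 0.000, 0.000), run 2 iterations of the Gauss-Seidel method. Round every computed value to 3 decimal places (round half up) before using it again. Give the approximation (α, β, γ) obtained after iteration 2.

(0.139, -0.715, -1.161)

Iteration 1:
  α = (9 - (-3)·0.000 - (-4)·0.000) / (11) = 0.818
  β = (0 - (3)·0.818 - (-4)·0.000) / (10) = -0.245
  γ = (-9 - (4)·0.818 - (2)·-0.245) / (7) = -1.683
Iteration 2:
  α = (9 - (-3)·-0.245 - (-4)·-1.683) / (11) = 0.139
  β = (0 - (3)·0.139 - (-4)·-1.683) / (10) = -0.715
  γ = (-9 - (4)·0.139 - (2)·-0.715) / (7) = -1.161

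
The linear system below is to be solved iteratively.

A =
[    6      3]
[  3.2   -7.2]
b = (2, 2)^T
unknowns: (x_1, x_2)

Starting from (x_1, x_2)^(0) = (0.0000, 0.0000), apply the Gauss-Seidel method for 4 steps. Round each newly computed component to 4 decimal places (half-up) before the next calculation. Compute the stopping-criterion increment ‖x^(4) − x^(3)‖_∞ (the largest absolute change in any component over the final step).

0.0032

Iteration 1:
  x_1 = (2 - (3)·0.0000) / (6) = 0.3333
  x_2 = (2 - (3.2)·0.3333) / (-7.2) = -0.1296
Iteration 2:
  x_1 = (2 - (3)·-0.1296) / (6) = 0.3981
  x_2 = (2 - (3.2)·0.3981) / (-7.2) = -0.1008
Iteration 3:
  x_1 = (2 - (3)·-0.1008) / (6) = 0.3837
  x_2 = (2 - (3.2)·0.3837) / (-7.2) = -0.1072
Iteration 4:
  x_1 = (2 - (3)·-0.1072) / (6) = 0.3869
  x_2 = (2 - (3.2)·0.3869) / (-7.2) = -0.1058
Change: (0.0032, 0.0014) → max |·| = 0.0032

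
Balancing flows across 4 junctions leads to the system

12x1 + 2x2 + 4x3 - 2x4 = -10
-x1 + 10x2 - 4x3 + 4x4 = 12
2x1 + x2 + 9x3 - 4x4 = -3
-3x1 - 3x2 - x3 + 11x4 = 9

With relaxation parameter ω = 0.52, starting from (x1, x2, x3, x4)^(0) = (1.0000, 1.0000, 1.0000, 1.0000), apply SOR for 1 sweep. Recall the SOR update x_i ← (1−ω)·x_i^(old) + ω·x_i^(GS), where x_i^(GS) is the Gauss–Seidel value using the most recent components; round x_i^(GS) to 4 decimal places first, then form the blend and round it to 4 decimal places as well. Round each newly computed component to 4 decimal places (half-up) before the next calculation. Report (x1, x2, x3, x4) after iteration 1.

(-0.1267, 1.0974, 0.4890, 1.0662)

Iteration 1:
  x1: GS value = (-10 - (2)·1.0000 - (4)·1.0000 - (-2)·1.0000) / (12) = -1.1667;  x1 ← (1−ω)·1.0000 + ω·-1.1667 = -0.1267
  x2: GS value = (12 - (-1)·-0.1267 - (-4)·1.0000 - (4)·1.0000) / (10) = 1.1873;  x2 ← (1−ω)·1.0000 + ω·1.1873 = 1.0974
  x3: GS value = (-3 - (2)·-0.1267 - (1)·1.0974 - (-4)·1.0000) / (9) = 0.0173;  x3 ← (1−ω)·1.0000 + ω·0.0173 = 0.4890
  x4: GS value = (9 - (-3)·-0.1267 - (-3)·1.0974 - (-1)·0.4890) / (11) = 1.1274;  x4 ← (1−ω)·1.0000 + ω·1.1274 = 1.0662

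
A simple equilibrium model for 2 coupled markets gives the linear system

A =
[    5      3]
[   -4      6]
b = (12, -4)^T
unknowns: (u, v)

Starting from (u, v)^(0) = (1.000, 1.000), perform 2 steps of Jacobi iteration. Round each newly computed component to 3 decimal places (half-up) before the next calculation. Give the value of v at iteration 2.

Iteration 1:
  u = (12 - (3)·1.000) / (5) = 1.800
  v = (-4 - (-4)·1.000) / (6) = 0.000
Iteration 2:
  u = (12 - (3)·0.000) / (5) = 2.400
  v = (-4 - (-4)·1.800) / (6) = 0.533

0.533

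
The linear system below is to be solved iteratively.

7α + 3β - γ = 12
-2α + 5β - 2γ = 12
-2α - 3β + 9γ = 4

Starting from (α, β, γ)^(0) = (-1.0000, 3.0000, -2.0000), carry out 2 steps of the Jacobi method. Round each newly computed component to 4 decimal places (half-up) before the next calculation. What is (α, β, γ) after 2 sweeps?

Iteration 1:
  α = (12 - (3)·3.0000 - (-1)·-2.0000) / (7) = 0.1429
  β = (12 - (-2)·-1.0000 - (-2)·-2.0000) / (5) = 1.2000
  γ = (4 - (-2)·-1.0000 - (-3)·3.0000) / (9) = 1.2222
Iteration 2:
  α = (12 - (3)·1.2000 - (-1)·1.2222) / (7) = 1.3746
  β = (12 - (-2)·0.1429 - (-2)·1.2222) / (5) = 2.9460
  γ = (4 - (-2)·0.1429 - (-3)·1.2000) / (9) = 0.8762

(1.3746, 2.9460, 0.8762)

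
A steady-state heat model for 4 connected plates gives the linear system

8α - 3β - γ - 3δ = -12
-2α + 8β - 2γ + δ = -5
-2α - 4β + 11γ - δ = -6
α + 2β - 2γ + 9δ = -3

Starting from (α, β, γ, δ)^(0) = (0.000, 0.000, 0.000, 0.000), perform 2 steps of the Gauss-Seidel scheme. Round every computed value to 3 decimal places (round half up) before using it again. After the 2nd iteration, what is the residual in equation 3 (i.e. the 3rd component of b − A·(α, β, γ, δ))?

0.093

Iteration 1:
  α = (-12 - (-3)·0.000 - (-1)·0.000 - (-3)·0.000) / (8) = -1.500
  β = (-5 - (-2)·-1.500 - (-2)·0.000 - (1)·0.000) / (8) = -1.000
  γ = (-6 - (-2)·-1.500 - (-4)·-1.000 - (-1)·0.000) / (11) = -1.182
  δ = (-3 - (1)·-1.500 - (2)·-1.000 - (-2)·-1.182) / (9) = -0.207
Iteration 2:
  α = (-12 - (-3)·-1.000 - (-1)·-1.182 - (-3)·-0.207) / (8) = -2.100
  β = (-5 - (-2)·-2.100 - (-2)·-1.182 - (1)·-0.207) / (8) = -1.420
  γ = (-6 - (-2)·-2.100 - (-4)·-1.420 - (-1)·-0.207) / (11) = -1.462
  δ = (-3 - (1)·-2.100 - (2)·-1.420 - (-2)·-1.462) / (9) = -0.109
Residual b − A·x = (-1.249, -0.655, 0.093, -0.003)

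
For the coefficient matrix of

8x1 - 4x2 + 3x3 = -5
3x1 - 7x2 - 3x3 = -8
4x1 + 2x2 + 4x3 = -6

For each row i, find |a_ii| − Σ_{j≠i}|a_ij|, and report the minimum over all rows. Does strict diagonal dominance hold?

-2

row 1: |8| − (4+3) = 1
row 2: |-7| − (3+3) = 1
row 3: |4| − (4+2) = -2
minimum over rows = -2 → not strictly diagonally dominant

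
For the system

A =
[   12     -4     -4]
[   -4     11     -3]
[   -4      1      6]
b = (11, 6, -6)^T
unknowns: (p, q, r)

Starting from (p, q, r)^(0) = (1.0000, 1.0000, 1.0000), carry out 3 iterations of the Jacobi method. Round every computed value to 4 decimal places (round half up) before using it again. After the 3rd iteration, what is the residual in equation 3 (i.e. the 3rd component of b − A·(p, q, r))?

0.2773

Iteration 1:
  p = (11 - (-4)·1.0000 - (-4)·1.0000) / (12) = 1.5833
  q = (6 - (-4)·1.0000 - (-3)·1.0000) / (11) = 1.1818
  r = (-6 - (-4)·1.0000 - (1)·1.0000) / (6) = -0.5000
Iteration 2:
  p = (11 - (-4)·1.1818 - (-4)·-0.5000) / (12) = 1.1439
  q = (6 - (-4)·1.5833 - (-3)·-0.5000) / (11) = 0.9848
  r = (-6 - (-4)·1.5833 - (1)·1.1818) / (6) = -0.1414
Iteration 3:
  p = (11 - (-4)·0.9848 - (-4)·-0.1414) / (12) = 1.1978
  q = (6 - (-4)·1.1439 - (-3)·-0.1414) / (11) = 0.9229
  r = (-6 - (-4)·1.1439 - (1)·0.9848) / (6) = -0.4015
Residual b − A·x = (-1.2880, -0.5652, 0.2773)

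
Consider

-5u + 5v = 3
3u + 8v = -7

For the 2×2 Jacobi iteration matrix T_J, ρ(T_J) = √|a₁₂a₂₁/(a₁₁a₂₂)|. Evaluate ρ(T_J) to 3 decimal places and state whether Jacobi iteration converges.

a₁₂a₂₁/(a₁₁a₂₂) = (5)·(3) / ((-5)·(8)) = -0.375000
ρ = √|-0.375000| = √0.375000 = 0.612
ρ < 1, so Jacobi converges

0.612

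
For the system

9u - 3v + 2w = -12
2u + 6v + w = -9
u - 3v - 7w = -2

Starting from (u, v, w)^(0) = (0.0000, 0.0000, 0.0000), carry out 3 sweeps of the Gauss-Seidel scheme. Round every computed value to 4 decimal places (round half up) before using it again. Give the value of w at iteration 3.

0.4570

Iteration 1:
  u = (-12 - (-3)·0.0000 - (2)·0.0000) / (9) = -1.3333
  v = (-9 - (2)·-1.3333 - (1)·0.0000) / (6) = -1.0556
  w = (-2 - (1)·-1.3333 - (-3)·-1.0556) / (-7) = 0.5476
Iteration 2:
  u = (-12 - (-3)·-1.0556 - (2)·0.5476) / (9) = -1.8069
  v = (-9 - (2)·-1.8069 - (1)·0.5476) / (6) = -0.9890
  w = (-2 - (1)·-1.8069 - (-3)·-0.9890) / (-7) = 0.4514
Iteration 3:
  u = (-12 - (-3)·-0.9890 - (2)·0.4514) / (9) = -1.7633
  v = (-9 - (2)·-1.7633 - (1)·0.4514) / (6) = -0.9875
  w = (-2 - (1)·-1.7633 - (-3)·-0.9875) / (-7) = 0.4570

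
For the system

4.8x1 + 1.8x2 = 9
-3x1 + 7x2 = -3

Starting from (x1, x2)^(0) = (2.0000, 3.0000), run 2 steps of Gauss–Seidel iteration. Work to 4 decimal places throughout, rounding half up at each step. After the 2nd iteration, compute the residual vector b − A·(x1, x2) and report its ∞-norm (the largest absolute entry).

Iteration 1:
  x1 = (9 - (1.8)·3.0000) / (4.8) = 0.7500
  x2 = (-3 - (-3)·0.7500) / (7) = -0.1071
Iteration 2:
  x1 = (9 - (1.8)·-0.1071) / (4.8) = 1.9152
  x2 = (-3 - (-3)·1.9152) / (7) = 0.3922
Residual b − A·x = (-0.8989, 0.0002); ∞-norm = 0.8989

0.8989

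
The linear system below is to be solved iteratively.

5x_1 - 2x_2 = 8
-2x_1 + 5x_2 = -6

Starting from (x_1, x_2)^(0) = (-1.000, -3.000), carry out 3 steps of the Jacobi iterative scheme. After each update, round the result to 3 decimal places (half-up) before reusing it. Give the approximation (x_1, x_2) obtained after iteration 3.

Iteration 1:
  x_1 = (8 - (-2)·-3.000) / (5) = 0.400
  x_2 = (-6 - (-2)·-1.000) / (5) = -1.600
Iteration 2:
  x_1 = (8 - (-2)·-1.600) / (5) = 0.960
  x_2 = (-6 - (-2)·0.400) / (5) = -1.040
Iteration 3:
  x_1 = (8 - (-2)·-1.040) / (5) = 1.184
  x_2 = (-6 - (-2)·0.960) / (5) = -0.816

(1.184, -0.816)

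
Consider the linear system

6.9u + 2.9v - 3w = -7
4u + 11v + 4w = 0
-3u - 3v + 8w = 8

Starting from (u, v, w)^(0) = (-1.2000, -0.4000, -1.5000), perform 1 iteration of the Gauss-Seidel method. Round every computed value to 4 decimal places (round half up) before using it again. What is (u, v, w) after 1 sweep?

Iteration 1:
  u = (-7 - (2.9)·-0.4000 - (-3)·-1.5000) / (6.9) = -1.4986
  v = (0 - (4)·-1.4986 - (4)·-1.5000) / (11) = 1.0904
  w = (8 - (-3)·-1.4986 - (-3)·1.0904) / (8) = 0.8469

(-1.4986, 1.0904, 0.8469)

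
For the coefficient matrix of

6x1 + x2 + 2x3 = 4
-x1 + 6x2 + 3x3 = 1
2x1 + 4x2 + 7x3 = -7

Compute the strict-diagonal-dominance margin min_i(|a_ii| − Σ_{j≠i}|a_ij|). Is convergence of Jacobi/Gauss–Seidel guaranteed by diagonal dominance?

row 1: |6| − (1+2) = 3
row 2: |6| − (1+3) = 2
row 3: |7| − (2+4) = 1
minimum over rows = 1 → strictly diagonally dominant (convergence guaranteed)

1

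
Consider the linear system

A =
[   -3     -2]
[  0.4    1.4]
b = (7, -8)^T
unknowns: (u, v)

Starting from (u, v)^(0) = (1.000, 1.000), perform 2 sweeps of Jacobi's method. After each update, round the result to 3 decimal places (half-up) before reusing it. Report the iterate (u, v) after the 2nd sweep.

Iteration 1:
  u = (7 - (-2)·1.000) / (-3) = -3.000
  v = (-8 - (0.4)·1.000) / (1.4) = -6.000
Iteration 2:
  u = (7 - (-2)·-6.000) / (-3) = 1.667
  v = (-8 - (0.4)·-3.000) / (1.4) = -4.857

(1.667, -4.857)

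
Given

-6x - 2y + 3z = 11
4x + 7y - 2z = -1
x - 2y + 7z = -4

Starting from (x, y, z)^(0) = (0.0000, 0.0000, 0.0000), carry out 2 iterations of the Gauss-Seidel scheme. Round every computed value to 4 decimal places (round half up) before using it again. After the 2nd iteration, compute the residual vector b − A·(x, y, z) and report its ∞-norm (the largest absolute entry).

0.1917

Iteration 1:
  x = (11 - (-2)·0.0000 - (3)·0.0000) / (-6) = -1.8333
  y = (-1 - (4)·-1.8333 - (-2)·0.0000) / (7) = 0.9047
  z = (-4 - (1)·-1.8333 - (-2)·0.9047) / (7) = -0.0510
Iteration 2:
  x = (11 - (-2)·0.9047 - (3)·-0.0510) / (-6) = -2.1604
  y = (-1 - (4)·-2.1604 - (-2)·-0.0510) / (7) = 1.0771
  z = (-4 - (1)·-2.1604 - (-2)·1.0771) / (7) = 0.0449
Residual b − A·x = (0.0571, 0.1917, 0.0003); ∞-norm = 0.1917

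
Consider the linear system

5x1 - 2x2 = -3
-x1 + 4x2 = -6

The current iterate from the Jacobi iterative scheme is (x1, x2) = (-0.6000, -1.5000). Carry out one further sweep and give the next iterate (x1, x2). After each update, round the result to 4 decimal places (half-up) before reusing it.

One sweep:
  x1 = (-3 - (-2)·-1.5000) / (5) = -1.2000
  x2 = (-6 - (-1)·-0.6000) / (4) = -1.6500

(-1.2000, -1.6500)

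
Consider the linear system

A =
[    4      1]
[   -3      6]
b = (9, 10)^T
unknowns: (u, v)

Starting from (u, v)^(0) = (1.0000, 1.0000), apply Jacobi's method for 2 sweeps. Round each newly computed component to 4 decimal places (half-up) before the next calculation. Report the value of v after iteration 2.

2.6667

Iteration 1:
  u = (9 - (1)·1.0000) / (4) = 2.0000
  v = (10 - (-3)·1.0000) / (6) = 2.1667
Iteration 2:
  u = (9 - (1)·2.1667) / (4) = 1.7083
  v = (10 - (-3)·2.0000) / (6) = 2.6667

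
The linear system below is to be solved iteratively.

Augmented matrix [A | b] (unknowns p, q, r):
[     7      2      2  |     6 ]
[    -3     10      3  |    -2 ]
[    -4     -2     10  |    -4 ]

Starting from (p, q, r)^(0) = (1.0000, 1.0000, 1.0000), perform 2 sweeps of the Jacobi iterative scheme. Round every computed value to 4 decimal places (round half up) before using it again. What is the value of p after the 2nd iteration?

0.8571

Iteration 1:
  p = (6 - (2)·1.0000 - (2)·1.0000) / (7) = 0.2857
  q = (-2 - (-3)·1.0000 - (3)·1.0000) / (10) = -0.2000
  r = (-4 - (-4)·1.0000 - (-2)·1.0000) / (10) = 0.2000
Iteration 2:
  p = (6 - (2)·-0.2000 - (2)·0.2000) / (7) = 0.8571
  q = (-2 - (-3)·0.2857 - (3)·0.2000) / (10) = -0.1743
  r = (-4 - (-4)·0.2857 - (-2)·-0.2000) / (10) = -0.3257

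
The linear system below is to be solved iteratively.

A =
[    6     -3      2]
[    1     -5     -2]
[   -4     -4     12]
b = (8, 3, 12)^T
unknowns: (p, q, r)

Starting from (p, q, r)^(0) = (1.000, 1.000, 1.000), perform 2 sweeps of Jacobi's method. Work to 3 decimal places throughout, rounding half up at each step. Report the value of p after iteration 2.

0.378

Iteration 1:
  p = (8 - (-3)·1.000 - (2)·1.000) / (6) = 1.500
  q = (3 - (1)·1.000 - (-2)·1.000) / (-5) = -0.800
  r = (12 - (-4)·1.000 - (-4)·1.000) / (12) = 1.667
Iteration 2:
  p = (8 - (-3)·-0.800 - (2)·1.667) / (6) = 0.378
  q = (3 - (1)·1.500 - (-2)·1.667) / (-5) = -0.967
  r = (12 - (-4)·1.500 - (-4)·-0.800) / (12) = 1.233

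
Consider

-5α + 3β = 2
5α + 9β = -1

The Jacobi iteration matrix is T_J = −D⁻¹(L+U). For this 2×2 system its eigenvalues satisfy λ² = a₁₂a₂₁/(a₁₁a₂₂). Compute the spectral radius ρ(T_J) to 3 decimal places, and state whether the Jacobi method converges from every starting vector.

a₁₂a₂₁/(a₁₁a₂₂) = (3)·(5) / ((-5)·(9)) = -0.333333
ρ = √|-0.333333| = √0.333333 = 0.577
ρ < 1, so Jacobi converges

0.577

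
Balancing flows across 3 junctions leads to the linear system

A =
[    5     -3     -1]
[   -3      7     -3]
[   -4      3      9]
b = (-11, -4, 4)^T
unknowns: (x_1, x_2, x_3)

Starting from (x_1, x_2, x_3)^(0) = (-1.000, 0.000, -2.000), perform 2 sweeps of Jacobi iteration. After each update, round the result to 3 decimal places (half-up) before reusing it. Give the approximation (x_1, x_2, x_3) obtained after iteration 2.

Iteration 1:
  x_1 = (-11 - (-3)·0.000 - (-1)·-2.000) / (5) = -2.600
  x_2 = (-4 - (-3)·-1.000 - (-3)·-2.000) / (7) = -1.857
  x_3 = (4 - (-4)·-1.000 - (3)·0.000) / (9) = 0.000
Iteration 2:
  x_1 = (-11 - (-3)·-1.857 - (-1)·0.000) / (5) = -3.314
  x_2 = (-4 - (-3)·-2.600 - (-3)·0.000) / (7) = -1.686
  x_3 = (4 - (-4)·-2.600 - (3)·-1.857) / (9) = -0.092

(-3.314, -1.686, -0.092)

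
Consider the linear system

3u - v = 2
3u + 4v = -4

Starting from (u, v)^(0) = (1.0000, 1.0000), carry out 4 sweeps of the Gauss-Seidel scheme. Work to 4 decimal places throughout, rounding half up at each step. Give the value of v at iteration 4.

-1.1914

Iteration 1:
  u = (2 - (-1)·1.0000) / (3) = 1.0000
  v = (-4 - (3)·1.0000) / (4) = -1.7500
Iteration 2:
  u = (2 - (-1)·-1.7500) / (3) = 0.0833
  v = (-4 - (3)·0.0833) / (4) = -1.0625
Iteration 3:
  u = (2 - (-1)·-1.0625) / (3) = 0.3125
  v = (-4 - (3)·0.3125) / (4) = -1.2344
Iteration 4:
  u = (2 - (-1)·-1.2344) / (3) = 0.2552
  v = (-4 - (3)·0.2552) / (4) = -1.1914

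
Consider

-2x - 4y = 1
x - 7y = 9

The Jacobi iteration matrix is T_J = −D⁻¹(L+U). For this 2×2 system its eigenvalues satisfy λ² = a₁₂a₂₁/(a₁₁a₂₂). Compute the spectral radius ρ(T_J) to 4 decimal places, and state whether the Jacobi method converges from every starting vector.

0.5345

a₁₂a₂₁/(a₁₁a₂₂) = (-4)·(1) / ((-2)·(-7)) = -0.285714
ρ = √|-0.285714| = √0.285714 = 0.5345
ρ < 1, so Jacobi converges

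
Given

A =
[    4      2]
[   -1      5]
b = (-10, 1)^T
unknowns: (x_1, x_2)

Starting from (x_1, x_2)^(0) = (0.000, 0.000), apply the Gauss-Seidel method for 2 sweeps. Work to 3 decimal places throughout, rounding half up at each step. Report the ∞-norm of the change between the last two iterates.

Iteration 1:
  x_1 = (-10 - (2)·0.000) / (4) = -2.500
  x_2 = (1 - (-1)·-2.500) / (5) = -0.300
Iteration 2:
  x_1 = (-10 - (2)·-0.300) / (4) = -2.350
  x_2 = (1 - (-1)·-2.350) / (5) = -0.270
Change: (0.150, 0.030) → max |·| = 0.150

0.150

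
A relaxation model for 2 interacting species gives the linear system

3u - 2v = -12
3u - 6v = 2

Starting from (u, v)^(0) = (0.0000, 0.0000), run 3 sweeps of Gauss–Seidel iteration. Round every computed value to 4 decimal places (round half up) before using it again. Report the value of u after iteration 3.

Iteration 1:
  u = (-12 - (-2)·0.0000) / (3) = -4.0000
  v = (2 - (3)·-4.0000) / (-6) = -2.3333
Iteration 2:
  u = (-12 - (-2)·-2.3333) / (3) = -5.5555
  v = (2 - (3)·-5.5555) / (-6) = -3.1111
Iteration 3:
  u = (-12 - (-2)·-3.1111) / (3) = -6.0741
  v = (2 - (3)·-6.0741) / (-6) = -3.3704

-6.0741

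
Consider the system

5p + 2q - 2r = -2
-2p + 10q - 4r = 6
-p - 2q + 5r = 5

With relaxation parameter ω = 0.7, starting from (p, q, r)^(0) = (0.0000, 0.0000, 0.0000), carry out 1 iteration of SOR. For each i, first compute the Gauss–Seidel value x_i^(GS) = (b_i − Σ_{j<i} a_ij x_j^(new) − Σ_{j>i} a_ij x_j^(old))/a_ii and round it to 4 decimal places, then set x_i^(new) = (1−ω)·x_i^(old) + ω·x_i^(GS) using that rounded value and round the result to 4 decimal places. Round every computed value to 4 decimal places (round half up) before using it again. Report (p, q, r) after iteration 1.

Iteration 1:
  p: GS value = (-2 - (2)·0.0000 - (-2)·0.0000) / (5) = -0.4000;  p ← (1−ω)·0.0000 + ω·-0.4000 = -0.2800
  q: GS value = (6 - (-2)·-0.2800 - (-4)·0.0000) / (10) = 0.5440;  q ← (1−ω)·0.0000 + ω·0.5440 = 0.3808
  r: GS value = (5 - (-1)·-0.2800 - (-2)·0.3808) / (5) = 1.0963;  r ← (1−ω)·0.0000 + ω·1.0963 = 0.7674

(-0.2800, 0.3808, 0.7674)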